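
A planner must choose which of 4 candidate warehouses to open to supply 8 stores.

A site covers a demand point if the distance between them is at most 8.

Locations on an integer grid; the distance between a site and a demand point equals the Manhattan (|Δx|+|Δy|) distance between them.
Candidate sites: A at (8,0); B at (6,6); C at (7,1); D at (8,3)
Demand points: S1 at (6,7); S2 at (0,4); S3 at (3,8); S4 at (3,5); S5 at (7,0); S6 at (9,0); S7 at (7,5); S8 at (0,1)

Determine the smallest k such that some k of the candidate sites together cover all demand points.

2

Coverage sets (demand points within 8 of each site):
  A: {S5, S6, S7}
  B: {S1, S2, S3, S4, S5, S7}
  C: {S1, S4, S5, S6, S7, S8}
  D: {S1, S4, S5, S6, S7}
No single site covers all 8 demand points.
But {B, C} covers everything, so the minimum is 2.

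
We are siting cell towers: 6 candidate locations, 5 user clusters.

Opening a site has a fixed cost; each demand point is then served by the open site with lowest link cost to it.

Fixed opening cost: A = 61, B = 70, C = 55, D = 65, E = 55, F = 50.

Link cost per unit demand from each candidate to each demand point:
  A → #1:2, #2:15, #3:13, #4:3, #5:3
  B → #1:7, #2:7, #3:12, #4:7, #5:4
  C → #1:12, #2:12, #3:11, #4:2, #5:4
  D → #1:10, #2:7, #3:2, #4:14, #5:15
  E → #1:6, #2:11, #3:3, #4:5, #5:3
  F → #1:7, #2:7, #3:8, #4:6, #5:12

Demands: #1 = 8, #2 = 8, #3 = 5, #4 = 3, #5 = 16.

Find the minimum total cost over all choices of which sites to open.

Open {A, D}: assign each demand point to its cheapest open site.
  #1→A 8×2=16, #2→D 8×7=56, #3→D 5×2=10, #4→A 3×3=9, #5→A 16×3=48
  link cost 139, fixed 126 → total 265.
Compare {E}: link cost 214 + fixed 55 = 269.
Compare {A, F}: link cost 169 + fixed 111 = 280.
Compare {E, F}: link cost 182 + fixed 105 = 287.
All other subsets cost ≥ 269. Minimum total cost: 265.

265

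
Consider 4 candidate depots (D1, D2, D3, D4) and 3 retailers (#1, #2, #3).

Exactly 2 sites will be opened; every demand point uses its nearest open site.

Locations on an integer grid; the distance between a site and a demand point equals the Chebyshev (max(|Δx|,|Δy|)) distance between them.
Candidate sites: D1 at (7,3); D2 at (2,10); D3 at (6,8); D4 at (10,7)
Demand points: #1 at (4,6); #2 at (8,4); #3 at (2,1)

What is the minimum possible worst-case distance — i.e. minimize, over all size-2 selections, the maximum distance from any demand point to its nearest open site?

Open {D1, D2}.
  Farthest demand point is #3 at distance 5 (to D1); all others are ≤ 5.
With {D1, D3} the worst case is 5.
With {D1, D4} the worst case is 5.
No size-2 selection achieves below 5.

5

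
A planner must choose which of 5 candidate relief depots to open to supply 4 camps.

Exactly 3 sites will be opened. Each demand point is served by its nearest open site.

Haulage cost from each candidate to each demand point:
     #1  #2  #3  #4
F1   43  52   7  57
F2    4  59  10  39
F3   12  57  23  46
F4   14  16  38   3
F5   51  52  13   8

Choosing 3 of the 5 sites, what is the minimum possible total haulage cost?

Open {F1, F2, F4}.
  #1→F2 4, #2→F4 16, #3→F1 7, #4→F4 3  ⇒ total 30.
Compare {F2, F3, F4}: total 33.
Compare {F2, F4, F5}: total 33.
No size-3 selection does better; minimum is 30.

30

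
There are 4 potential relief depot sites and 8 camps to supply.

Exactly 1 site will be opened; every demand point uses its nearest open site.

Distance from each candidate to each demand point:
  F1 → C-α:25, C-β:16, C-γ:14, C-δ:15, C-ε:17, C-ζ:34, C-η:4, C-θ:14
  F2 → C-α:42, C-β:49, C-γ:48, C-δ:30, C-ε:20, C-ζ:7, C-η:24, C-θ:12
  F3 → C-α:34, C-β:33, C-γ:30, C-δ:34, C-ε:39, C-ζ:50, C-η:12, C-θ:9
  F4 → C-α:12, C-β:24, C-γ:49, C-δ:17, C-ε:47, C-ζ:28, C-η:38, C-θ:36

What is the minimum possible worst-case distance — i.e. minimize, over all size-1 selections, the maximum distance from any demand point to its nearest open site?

Open {F1}.
  Farthest demand point is C-ζ at distance 34 (to F1); all others are ≤ 34.
With {F2} the worst case is 49.
With {F4} the worst case is 49.
No size-1 selection achieves below 34.

34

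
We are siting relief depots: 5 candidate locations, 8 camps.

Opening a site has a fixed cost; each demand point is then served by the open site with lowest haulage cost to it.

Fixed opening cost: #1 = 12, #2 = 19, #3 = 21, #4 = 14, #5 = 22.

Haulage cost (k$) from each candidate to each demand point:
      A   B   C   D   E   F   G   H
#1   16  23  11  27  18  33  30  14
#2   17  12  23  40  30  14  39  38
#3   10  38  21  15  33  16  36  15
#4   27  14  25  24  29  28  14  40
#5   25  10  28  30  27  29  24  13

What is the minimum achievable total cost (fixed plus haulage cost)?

159

Open {#1, #3, #4}: assign each demand point to its cheapest open site.
  A→#3 10, B→#4 14, C→#1 11, D→#3 15, E→#1 18, F→#3 16, G→#4 14, H→#1 14
  haulage cost 112, fixed 47 → total 159.
Compare {#1, #4}: haulage cost 139 + fixed 26 = 165.
Compare {#1, #2, #4}: haulage cost 123 + fixed 45 = 168.
Compare {#3, #4}: haulage cost 134 + fixed 35 = 169.
All other subsets cost ≥ 165. Minimum total cost: 159.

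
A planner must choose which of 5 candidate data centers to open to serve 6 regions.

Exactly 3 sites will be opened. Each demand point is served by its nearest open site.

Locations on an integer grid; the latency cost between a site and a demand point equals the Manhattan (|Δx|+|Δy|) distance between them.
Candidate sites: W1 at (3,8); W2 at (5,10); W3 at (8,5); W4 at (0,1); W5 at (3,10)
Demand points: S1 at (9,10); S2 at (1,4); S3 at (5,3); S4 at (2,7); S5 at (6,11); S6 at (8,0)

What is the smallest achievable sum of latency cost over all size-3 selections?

24

Open {W1, W2, W3}.
  S1→W2 4, S2→W1 6, S3→W3 5, S4→W1 2, S5→W2 2, S6→W3 5  ⇒ total 24.
Compare {W2, W3, W4}: total 26.
Compare {W1, W2, W4}: total 28.
No size-3 selection does better; minimum is 24.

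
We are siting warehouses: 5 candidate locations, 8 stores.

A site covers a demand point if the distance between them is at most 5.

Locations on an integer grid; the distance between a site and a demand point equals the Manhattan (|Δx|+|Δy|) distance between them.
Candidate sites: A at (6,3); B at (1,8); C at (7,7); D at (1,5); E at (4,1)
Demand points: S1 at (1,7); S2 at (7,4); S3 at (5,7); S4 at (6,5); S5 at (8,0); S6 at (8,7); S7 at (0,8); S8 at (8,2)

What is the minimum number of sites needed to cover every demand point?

Coverage sets (demand points within 5 of each site):
  A: {S2, S3, S4, S5, S8}
  B: {S1, S3, S7}
  C: {S2, S3, S4, S6}
  D: {S1, S4, S7}
  E: {S5, S8}
No 2 sites suffice: every size-2 union leaves at least one demand point uncovered.
But {A, B, C} covers everything, so the minimum is 3.

3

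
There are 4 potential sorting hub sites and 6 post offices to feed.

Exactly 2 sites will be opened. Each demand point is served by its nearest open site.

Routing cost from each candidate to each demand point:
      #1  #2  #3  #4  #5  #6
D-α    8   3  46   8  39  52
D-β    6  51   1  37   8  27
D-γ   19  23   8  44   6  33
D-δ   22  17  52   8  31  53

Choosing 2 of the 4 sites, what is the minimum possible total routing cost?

53

Open {D-α, D-β}.
  #1→D-β 6, #2→D-α 3, #3→D-β 1, #4→D-α 8, #5→D-β 8, #6→D-β 27  ⇒ total 53.
Compare {D-α, D-γ}: total 66.
Compare {D-β, D-δ}: total 67.
No size-2 selection does better; minimum is 53.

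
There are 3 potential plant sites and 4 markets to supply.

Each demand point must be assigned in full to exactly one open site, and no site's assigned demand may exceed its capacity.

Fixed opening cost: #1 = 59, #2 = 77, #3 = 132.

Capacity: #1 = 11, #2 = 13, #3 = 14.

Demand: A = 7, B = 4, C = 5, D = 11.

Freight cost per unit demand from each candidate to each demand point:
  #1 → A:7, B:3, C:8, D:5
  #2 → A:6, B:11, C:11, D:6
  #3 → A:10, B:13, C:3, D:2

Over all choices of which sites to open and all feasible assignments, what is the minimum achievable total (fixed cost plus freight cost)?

384

Open {#1, #2, #3}; cheapest assignment that respects the capacities:
  #1 (cap 11, load 9): B, C — cost 4×3 + 5×8 = 52
  #2 (cap 13, load 7): A — cost 7×6 = 42
  #3 (cap 14, load 11): D — cost 11×2 = 22
  Shipping 116, fixed 268 → total 384.
  Any other capacity-feasible assignment to {#1, #2, #3} ships for at least 116.
Total demand is 27; every other set of sites either has combined capacity below 27 or cannot fit the demands without splitting one across sites, so {#1, #2, #3} is the only feasible choice of open sites. Minimum: 384.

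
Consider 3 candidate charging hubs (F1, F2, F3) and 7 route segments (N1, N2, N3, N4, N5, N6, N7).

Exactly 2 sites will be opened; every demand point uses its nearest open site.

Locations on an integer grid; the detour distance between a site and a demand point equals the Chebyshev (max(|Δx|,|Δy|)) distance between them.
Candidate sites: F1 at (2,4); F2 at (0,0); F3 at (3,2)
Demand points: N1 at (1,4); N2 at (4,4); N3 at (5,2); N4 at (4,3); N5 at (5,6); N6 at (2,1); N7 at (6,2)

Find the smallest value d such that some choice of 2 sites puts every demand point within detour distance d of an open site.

Open {F1, F3}.
  Farthest demand point is N5 at detour distance 3 (to F1); all others are ≤ 3.
With {F1, F2} the worst case is 4.
With {F2, F3} the worst case is 4.
No size-2 selection achieves below 3.

3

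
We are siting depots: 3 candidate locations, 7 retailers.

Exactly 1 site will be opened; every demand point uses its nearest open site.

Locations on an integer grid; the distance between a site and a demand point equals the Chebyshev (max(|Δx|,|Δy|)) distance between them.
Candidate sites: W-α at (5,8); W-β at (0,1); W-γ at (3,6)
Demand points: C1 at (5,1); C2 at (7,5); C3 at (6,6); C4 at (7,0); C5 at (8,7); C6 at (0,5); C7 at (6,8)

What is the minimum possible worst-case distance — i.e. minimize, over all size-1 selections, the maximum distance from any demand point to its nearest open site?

6

Open {W-γ}.
  Farthest demand point is C4 at distance 6 (to W-γ); all others are ≤ 6.
With {W-α} the worst case is 8.
With {W-β} the worst case is 8.
No size-1 selection achieves below 6.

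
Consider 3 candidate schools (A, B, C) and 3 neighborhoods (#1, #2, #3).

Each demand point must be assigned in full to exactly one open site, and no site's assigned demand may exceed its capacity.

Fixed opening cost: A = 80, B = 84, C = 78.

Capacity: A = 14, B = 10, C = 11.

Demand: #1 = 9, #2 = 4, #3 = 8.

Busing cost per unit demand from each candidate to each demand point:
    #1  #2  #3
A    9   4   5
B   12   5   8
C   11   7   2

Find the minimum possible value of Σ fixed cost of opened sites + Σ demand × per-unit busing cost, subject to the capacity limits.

Open {A, C}; cheapest assignment that respects the capacities:
  A (cap 14, load 13): #1, #2 — cost 9×9 + 4×4 = 97
  C (cap 11, load 8): #3 — cost 8×2 = 16
  Shipping 113, fixed 158 → total 271.
  Any other capacity-feasible assignment to {A, C} ships for at least 113.
Compare {A, B}: its best feasible assignment gives total 325.
Compare {A, B, C}: its best feasible assignment gives total 355.
Every other set of open sites that can feasibly serve all demand totals ≥ 325 even under its best assignment. Minimum: 271.

271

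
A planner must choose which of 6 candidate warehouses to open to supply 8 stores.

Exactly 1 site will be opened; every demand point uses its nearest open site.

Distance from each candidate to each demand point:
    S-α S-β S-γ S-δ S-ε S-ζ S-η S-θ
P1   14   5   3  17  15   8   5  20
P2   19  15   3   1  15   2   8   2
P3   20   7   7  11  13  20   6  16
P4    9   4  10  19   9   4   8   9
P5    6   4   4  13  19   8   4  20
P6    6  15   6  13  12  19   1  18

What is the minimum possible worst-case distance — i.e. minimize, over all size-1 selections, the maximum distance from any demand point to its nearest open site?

19

Open {P2}.
  Farthest demand point is S-α at distance 19 (to P2); all others are ≤ 19.
With {P4} the worst case is 19.
With {P6} the worst case is 19.
No size-1 selection achieves below 19.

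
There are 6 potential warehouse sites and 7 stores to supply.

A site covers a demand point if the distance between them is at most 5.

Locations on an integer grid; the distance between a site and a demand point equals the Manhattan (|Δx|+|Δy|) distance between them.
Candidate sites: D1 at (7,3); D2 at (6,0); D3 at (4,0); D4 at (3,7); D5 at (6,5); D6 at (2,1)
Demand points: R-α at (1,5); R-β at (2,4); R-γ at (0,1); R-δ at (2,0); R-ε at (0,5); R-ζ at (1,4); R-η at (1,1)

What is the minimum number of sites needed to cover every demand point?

2

Coverage sets (demand points within 5 of each site):
  D1: {}
  D2: {R-δ}
  D3: {R-γ, R-δ, R-η}
  D4: {R-α, R-β, R-ε, R-ζ}
  D5: {R-α, R-β}
  D6: {R-α, R-β, R-γ, R-δ, R-ζ, R-η}
No single site covers all 7 demand points.
But {D3, D4} covers everything, so the minimum is 2.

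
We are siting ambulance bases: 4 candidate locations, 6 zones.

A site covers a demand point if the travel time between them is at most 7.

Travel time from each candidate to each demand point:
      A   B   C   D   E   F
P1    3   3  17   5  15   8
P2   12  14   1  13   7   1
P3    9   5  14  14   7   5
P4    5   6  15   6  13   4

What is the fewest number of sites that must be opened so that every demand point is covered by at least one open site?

Coverage sets (demand points within 7 of each site):
  P1: {A, B, D}
  P2: {C, E, F}
  P3: {B, E, F}
  P4: {A, B, D, F}
No single site covers all 6 demand points.
But {P1, P2} covers everything, so the minimum is 2.

2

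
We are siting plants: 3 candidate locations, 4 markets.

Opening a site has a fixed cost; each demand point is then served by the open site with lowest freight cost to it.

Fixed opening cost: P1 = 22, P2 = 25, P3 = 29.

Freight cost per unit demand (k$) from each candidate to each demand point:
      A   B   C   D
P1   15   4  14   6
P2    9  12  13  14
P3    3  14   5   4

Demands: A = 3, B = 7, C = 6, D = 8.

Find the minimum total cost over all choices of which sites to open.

150

Open {P1, P3}: assign each demand point to its cheapest open site.
  A→P3 3×3=9, B→P1 7×4=28, C→P3 6×5=30, D→P3 8×4=32
  freight cost 99, fixed 51 → total 150.
Compare {P1, P2, P3}: freight cost 99 + fixed 76 = 175.
Compare {P3}: freight cost 169 + fixed 29 = 198.
Compare {P2, P3}: freight cost 155 + fixed 54 = 209.
All other subsets cost ≥ 175. Minimum total cost: 150.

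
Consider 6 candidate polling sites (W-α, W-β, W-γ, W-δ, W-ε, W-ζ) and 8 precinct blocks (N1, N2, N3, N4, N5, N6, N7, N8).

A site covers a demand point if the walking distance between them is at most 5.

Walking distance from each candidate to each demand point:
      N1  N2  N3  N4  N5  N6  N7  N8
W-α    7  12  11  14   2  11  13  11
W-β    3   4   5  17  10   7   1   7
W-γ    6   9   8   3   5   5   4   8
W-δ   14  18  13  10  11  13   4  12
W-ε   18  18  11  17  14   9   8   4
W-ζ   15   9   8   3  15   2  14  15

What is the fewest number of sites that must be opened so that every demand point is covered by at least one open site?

3

Coverage sets (demand points within 5 of each site):
  W-α: {N5}
  W-β: {N1, N2, N3, N7}
  W-γ: {N4, N5, N6, N7}
  W-δ: {N7}
  W-ε: {N8}
  W-ζ: {N4, N6}
No 2 sites suffice: every size-2 union leaves at least one demand point uncovered.
But {W-β, W-γ, W-ε} covers everything, so the minimum is 3.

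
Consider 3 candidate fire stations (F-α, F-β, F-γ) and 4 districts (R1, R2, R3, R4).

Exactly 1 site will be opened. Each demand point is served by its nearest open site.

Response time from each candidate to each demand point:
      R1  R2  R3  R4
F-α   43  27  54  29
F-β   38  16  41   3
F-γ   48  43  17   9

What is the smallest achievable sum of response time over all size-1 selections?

98

Open {F-β}.
  R1→F-β 38, R2→F-β 16, R3→F-β 41, R4→F-β 3  ⇒ total 98.
Compare {F-γ}: total 117.
Compare {F-α}: total 153.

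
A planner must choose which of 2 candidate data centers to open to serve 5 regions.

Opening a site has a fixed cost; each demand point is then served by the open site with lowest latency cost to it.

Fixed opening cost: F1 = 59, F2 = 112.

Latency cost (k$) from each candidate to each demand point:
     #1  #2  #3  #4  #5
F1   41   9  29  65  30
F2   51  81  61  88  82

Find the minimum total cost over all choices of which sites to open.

Open {F1}: assign each demand point to its cheapest open site.
  #1→F1 41, #2→F1 9, #3→F1 29, #4→F1 65, #5→F1 30
  latency cost 174, fixed 59 → total 233.
Compare {F1, F2}: latency cost 174 + fixed 171 = 345.
Compare {F2}: latency cost 363 + fixed 112 = 475.

233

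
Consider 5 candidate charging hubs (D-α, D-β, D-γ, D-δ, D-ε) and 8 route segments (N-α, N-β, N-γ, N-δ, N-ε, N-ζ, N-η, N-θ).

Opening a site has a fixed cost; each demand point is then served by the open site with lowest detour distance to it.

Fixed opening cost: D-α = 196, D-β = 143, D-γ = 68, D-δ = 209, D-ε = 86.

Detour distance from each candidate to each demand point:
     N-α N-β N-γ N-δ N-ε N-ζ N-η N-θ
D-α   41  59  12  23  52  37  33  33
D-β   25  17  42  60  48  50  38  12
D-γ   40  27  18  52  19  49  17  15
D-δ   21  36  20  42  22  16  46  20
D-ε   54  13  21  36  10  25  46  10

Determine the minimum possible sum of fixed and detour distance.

Open {D-ε}: assign each demand point to its cheapest open site.
  N-α→D-ε 54, N-β→D-ε 13, N-γ→D-ε 21, N-δ→D-ε 36, N-ε→D-ε 10, N-ζ→D-ε 25, N-η→D-ε 46, N-θ→D-ε 10
  detour distance 215, fixed 86 → total 301.
Compare {D-γ}: detour distance 237 + fixed 68 = 305.
Compare {D-γ, D-ε}: detour distance 169 + fixed 154 = 323.
Compare {D-β, D-ε}: detour distance 178 + fixed 229 = 407.
All other subsets cost ≥ 305. Minimum total cost: 301.

301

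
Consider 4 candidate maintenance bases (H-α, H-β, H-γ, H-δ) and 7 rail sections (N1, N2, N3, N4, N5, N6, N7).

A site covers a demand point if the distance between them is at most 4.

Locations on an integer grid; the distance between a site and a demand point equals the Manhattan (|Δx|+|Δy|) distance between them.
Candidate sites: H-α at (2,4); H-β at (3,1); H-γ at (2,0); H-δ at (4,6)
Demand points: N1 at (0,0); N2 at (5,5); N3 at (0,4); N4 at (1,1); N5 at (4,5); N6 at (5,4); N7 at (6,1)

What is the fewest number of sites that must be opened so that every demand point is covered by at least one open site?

Coverage sets (demand points within 4 of each site):
  H-α: {N2, N3, N4, N5, N6}
  H-β: {N1, N4, N7}
  H-γ: {N1, N4}
  H-δ: {N2, N5, N6}
No single site covers all 7 demand points.
But {H-α, H-β} covers everything, so the minimum is 2.

2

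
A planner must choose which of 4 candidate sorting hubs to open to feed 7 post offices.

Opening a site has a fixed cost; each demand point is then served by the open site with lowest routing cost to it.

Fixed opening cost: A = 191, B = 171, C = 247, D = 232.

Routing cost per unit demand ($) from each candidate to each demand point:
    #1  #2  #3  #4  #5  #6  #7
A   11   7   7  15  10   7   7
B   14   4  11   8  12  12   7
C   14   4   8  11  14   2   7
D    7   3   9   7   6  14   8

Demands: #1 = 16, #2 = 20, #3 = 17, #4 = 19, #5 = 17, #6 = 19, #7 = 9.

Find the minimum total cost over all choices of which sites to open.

Open {C, D}: assign each demand point to its cheapest open site.
  #1→D 16×7=112, #2→D 20×3=60, #3→C 17×8=136, #4→D 19×7=133, #5→D 17×6=102, #6→C 19×2=38, #7→C 9×7=63
  routing cost 644, fixed 479 → total 1123.
Compare {D}: routing cost 898 + fixed 232 = 1130.
Compare {A, D}: routing cost 722 + fixed 423 = 1145.
Compare {C}: routing cost 988 + fixed 247 = 1235.
All other subsets cost ≥ 1130. Minimum total cost: 1123.

1123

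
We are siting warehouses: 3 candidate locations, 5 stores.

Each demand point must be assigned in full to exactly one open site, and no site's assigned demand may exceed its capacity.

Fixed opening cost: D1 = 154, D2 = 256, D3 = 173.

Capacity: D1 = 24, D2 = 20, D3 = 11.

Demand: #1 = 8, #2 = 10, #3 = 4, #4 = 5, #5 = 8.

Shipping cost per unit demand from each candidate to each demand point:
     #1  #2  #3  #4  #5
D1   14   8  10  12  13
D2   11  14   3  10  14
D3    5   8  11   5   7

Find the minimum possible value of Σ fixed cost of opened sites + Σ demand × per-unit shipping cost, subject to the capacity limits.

Open {D1, D2}; cheapest assignment that respects the capacities:
  D1 (cap 24, load 18): #2, #5 — cost 10×8 + 8×13 = 184
  D2 (cap 20, load 17): #1, #3, #4 — cost 8×11 + 4×3 + 5×10 = 150
  Shipping 334, fixed 410 → total 744.
  Any other capacity-feasible assignment to {D1, D2} ships for at least 334.
Compare {D1, D2, D3}: its best feasible assignment gives total 869.
Every other set of open sites that can feasibly serve all demand totals ≥ 869 even under its best assignment. Minimum: 744.

744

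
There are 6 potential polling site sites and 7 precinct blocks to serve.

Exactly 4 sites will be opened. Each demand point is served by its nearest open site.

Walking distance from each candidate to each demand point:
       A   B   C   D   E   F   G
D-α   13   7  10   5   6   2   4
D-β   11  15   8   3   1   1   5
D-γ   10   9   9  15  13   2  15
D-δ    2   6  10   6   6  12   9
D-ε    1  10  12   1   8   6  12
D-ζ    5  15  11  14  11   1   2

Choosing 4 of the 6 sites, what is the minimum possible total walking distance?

Open {D-β, D-δ, D-ε, D-ζ}.
  A→D-ε 1, B→D-δ 6, C→D-β 8, D→D-ε 1, E→D-β 1, F→D-β 1, G→D-ζ 2  ⇒ total 20.
Compare {D-α, D-β, D-ε, D-ζ}: total 21.
Compare {D-α, D-β, D-δ, D-ε}: total 22.
No size-4 selection does better; minimum is 20.

20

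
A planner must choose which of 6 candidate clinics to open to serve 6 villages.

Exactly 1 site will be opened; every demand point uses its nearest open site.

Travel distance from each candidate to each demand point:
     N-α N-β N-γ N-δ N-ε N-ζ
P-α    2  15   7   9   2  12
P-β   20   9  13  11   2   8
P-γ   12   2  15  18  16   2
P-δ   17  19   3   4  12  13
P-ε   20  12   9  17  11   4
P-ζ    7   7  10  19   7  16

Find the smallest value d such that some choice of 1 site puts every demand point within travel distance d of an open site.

Open {P-α}.
  Farthest demand point is N-β at travel distance 15 (to P-α); all others are ≤ 15.
With {P-γ} the worst case is 18.
With {P-δ} the worst case is 19.
No size-1 selection achieves below 15.

15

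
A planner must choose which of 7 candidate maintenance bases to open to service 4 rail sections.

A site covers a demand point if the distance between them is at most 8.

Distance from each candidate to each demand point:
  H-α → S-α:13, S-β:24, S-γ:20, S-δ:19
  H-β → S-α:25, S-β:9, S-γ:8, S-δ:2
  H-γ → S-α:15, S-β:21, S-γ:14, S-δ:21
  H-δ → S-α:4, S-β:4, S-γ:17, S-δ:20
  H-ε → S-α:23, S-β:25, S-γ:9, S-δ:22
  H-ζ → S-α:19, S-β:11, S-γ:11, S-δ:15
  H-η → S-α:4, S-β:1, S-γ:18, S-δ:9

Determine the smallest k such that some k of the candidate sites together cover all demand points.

2

Coverage sets (demand points within 8 of each site):
  H-α: {}
  H-β: {S-γ, S-δ}
  H-γ: {}
  H-δ: {S-α, S-β}
  H-ε: {}
  H-ζ: {}
  H-η: {S-α, S-β}
No single site covers all 4 demand points.
But {H-β, H-δ} covers everything, so the minimum is 2.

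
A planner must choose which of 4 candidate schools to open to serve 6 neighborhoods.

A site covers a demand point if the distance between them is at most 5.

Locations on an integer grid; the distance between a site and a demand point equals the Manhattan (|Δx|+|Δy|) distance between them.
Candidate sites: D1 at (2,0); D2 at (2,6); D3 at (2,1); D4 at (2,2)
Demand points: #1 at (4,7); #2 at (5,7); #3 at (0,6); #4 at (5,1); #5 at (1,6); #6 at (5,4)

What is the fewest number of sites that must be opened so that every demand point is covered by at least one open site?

Coverage sets (demand points within 5 of each site):
  D1: {#4}
  D2: {#1, #2, #3, #5, #6}
  D3: {#4}
  D4: {#4, #5, #6}
No single site covers all 6 demand points.
But {D1, D2} covers everything, so the minimum is 2.

2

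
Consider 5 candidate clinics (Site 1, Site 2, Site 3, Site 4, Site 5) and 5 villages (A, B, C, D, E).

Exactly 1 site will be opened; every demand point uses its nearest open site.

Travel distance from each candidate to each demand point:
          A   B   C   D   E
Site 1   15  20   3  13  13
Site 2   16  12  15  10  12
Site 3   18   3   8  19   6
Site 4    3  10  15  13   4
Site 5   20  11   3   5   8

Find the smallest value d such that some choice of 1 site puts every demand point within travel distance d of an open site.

15

Open {Site 4}.
  Farthest demand point is C at travel distance 15 (to Site 4); all others are ≤ 15.
With {Site 2} the worst case is 16.
With {Site 3} the worst case is 19.
No size-1 selection achieves below 15.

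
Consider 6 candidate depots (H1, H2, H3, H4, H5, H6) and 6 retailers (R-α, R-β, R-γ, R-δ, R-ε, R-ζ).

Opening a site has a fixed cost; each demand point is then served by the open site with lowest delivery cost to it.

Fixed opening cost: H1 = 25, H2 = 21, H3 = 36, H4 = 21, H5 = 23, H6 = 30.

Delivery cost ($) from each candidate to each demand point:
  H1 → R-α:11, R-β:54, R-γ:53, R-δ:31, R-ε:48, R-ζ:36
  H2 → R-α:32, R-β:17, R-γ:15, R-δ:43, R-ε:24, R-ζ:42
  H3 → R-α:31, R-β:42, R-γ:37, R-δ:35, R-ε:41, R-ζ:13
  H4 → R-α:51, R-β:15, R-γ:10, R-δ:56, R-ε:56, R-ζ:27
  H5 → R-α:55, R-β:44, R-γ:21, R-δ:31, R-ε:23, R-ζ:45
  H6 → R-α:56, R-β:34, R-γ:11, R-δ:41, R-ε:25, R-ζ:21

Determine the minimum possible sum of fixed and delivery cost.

Open {H1, H2}: assign each demand point to its cheapest open site.
  R-α→H1 11, R-β→H2 17, R-γ→H2 15, R-δ→H1 31, R-ε→H2 24, R-ζ→H1 36
  delivery cost 134, fixed 46 → total 180.
Compare {H1, H2, H4}: delivery cost 118 + fixed 67 = 185.
Compare {H1, H4, H5}: delivery cost 117 + fixed 69 = 186.
Compare {H1, H4}: delivery cost 142 + fixed 46 = 188.
All other subsets cost ≥ 185. Minimum total cost: 180.

180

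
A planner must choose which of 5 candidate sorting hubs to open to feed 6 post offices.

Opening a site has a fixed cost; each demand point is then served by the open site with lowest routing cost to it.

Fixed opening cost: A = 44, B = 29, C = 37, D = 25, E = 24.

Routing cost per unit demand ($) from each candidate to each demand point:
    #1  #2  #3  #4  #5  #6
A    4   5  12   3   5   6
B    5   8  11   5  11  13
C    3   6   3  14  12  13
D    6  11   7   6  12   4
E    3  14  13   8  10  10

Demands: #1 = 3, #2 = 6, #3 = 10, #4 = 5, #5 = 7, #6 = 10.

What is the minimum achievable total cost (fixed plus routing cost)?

Open {A, C}: assign each demand point to its cheapest open site.
  #1→C 3×3=9, #2→A 6×5=30, #3→C 10×3=30, #4→A 5×3=15, #5→A 7×5=35, #6→A 10×6=60
  routing cost 179, fixed 81 → total 260.
Compare {A, C, D}: routing cost 159 + fixed 106 = 265.
Compare {A, D}: routing cost 202 + fixed 69 = 271.
Compare {A, C, E}: routing cost 179 + fixed 105 = 284.
All other subsets cost ≥ 265. Minimum total cost: 260.

260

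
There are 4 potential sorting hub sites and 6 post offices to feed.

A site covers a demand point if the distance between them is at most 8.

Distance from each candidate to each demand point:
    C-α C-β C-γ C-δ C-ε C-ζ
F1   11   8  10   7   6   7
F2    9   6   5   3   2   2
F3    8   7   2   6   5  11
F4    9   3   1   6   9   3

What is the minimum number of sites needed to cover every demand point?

Coverage sets (demand points within 8 of each site):
  F1: {C-β, C-δ, C-ε, C-ζ}
  F2: {C-β, C-γ, C-δ, C-ε, C-ζ}
  F3: {C-α, C-β, C-γ, C-δ, C-ε}
  F4: {C-β, C-γ, C-δ, C-ζ}
No single site covers all 6 demand points.
But {F1, F3} covers everything, so the minimum is 2.

2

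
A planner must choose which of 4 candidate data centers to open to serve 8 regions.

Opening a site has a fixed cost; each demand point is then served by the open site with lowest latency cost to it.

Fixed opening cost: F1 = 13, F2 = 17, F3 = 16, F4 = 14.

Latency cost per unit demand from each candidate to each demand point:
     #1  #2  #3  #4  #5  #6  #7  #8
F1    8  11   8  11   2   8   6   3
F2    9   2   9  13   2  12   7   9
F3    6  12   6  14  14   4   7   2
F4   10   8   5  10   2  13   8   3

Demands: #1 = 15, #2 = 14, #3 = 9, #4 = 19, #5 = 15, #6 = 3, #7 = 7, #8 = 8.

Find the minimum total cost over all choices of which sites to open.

507

Open {F2, F3, F4}: assign each demand point to its cheapest open site.
  #1→F3 15×6=90, #2→F2 14×2=28, #3→F4 9×5=45, #4→F4 19×10=190, #5→F2 15×2=30, #6→F3 3×4=12, #7→F2 7×7=49, #8→F3 8×2=16
  latency cost 460, fixed 47 → total 507.
Compare {F1, F2, F3, F4}: latency cost 453 + fixed 60 = 513.
Compare {F1, F2, F3}: latency cost 481 + fixed 46 = 527.
Compare {F1, F2, F4}: latency cost 503 + fixed 44 = 547.
All other subsets cost ≥ 513. Minimum total cost: 507.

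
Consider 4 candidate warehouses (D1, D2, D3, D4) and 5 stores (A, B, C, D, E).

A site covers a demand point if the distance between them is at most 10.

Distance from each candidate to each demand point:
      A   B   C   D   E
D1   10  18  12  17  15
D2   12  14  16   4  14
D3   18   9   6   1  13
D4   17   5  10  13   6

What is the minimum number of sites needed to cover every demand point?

Coverage sets (demand points within 10 of each site):
  D1: {A}
  D2: {D}
  D3: {B, C, D}
  D4: {B, C, E}
No 2 sites suffice: every size-2 union leaves at least one demand point uncovered.
But {D1, D2, D4} covers everything, so the minimum is 3.

3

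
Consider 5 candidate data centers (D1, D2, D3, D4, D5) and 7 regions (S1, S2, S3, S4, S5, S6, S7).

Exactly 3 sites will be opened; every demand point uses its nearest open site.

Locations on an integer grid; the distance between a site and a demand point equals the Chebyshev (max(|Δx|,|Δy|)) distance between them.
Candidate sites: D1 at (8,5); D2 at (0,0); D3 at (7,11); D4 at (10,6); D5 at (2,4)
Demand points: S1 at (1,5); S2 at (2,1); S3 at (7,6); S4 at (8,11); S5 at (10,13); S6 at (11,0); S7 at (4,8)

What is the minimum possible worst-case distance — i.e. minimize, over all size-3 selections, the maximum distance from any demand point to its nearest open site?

Open {D1, D2, D3}.
  Farthest demand point is S1 at distance 5 (to D2); all others are ≤ 5.
With {D1, D3, D5} the worst case is 5.
With {D1, D3, D4} the worst case is 6.
No size-3 selection achieves below 5.

5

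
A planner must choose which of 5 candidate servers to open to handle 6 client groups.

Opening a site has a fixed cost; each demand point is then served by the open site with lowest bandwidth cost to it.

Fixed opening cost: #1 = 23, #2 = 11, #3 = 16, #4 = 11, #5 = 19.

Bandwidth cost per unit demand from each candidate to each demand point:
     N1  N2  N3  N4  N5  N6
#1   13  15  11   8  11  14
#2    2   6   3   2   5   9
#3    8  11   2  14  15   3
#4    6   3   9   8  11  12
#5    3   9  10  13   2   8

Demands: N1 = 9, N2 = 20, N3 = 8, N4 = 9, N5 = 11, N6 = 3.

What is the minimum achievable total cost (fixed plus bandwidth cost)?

Open {#2, #3, #4, #5}: assign each demand point to its cheapest open site.
  N1→#2 9×2=18, N2→#4 20×3=60, N3→#3 8×2=16, N4→#2 9×2=18, N5→#5 11×2=22, N6→#3 3×3=9
  bandwidth cost 143, fixed 57 → total 200.
Compare {#2, #4, #5}: bandwidth cost 166 + fixed 41 = 207.
Compare {#2, #3, #4}: bandwidth cost 176 + fixed 38 = 214.
Compare {#1, #2, #3, #4, #5}: bandwidth cost 143 + fixed 80 = 223.
All other subsets cost ≥ 207. Minimum total cost: 200.

200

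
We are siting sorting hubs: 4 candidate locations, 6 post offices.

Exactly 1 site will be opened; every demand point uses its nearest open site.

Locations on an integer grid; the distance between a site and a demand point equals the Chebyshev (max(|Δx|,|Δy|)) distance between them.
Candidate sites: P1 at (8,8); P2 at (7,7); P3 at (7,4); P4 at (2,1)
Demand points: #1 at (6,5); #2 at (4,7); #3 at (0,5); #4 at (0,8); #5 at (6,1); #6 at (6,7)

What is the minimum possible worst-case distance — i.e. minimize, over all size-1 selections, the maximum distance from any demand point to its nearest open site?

7

Open {P2}.
  Farthest demand point is #3 at distance 7 (to P2); all others are ≤ 7.
With {P3} the worst case is 7.
With {P4} the worst case is 7.
No size-1 selection achieves below 7.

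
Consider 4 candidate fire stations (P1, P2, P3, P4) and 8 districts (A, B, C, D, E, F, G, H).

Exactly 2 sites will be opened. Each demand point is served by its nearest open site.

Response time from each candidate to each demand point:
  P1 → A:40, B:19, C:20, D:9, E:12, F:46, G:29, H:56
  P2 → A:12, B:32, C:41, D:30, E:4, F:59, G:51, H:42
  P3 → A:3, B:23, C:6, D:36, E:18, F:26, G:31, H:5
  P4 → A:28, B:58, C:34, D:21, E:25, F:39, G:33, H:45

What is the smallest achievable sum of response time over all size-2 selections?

Open {P1, P3}.
  A→P3 3, B→P1 19, C→P3 6, D→P1 9, E→P1 12, F→P3 26, G→P1 29, H→P3 5  ⇒ total 109.
Compare {P2, P3}: total 128.
Compare {P3, P4}: total 133.
No size-2 selection does better; minimum is 109.

109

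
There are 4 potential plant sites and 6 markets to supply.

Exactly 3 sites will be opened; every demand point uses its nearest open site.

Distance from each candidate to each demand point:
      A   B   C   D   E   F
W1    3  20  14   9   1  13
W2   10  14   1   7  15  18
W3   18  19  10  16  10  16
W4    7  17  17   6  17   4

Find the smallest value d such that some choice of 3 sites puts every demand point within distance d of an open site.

14

Open {W1, W2, W3}.
  Farthest demand point is B at distance 14 (to W2); all others are ≤ 14.
With {W1, W2, W4} the worst case is 14.
With {W2, W3, W4} the worst case is 14.
No size-3 selection achieves below 14.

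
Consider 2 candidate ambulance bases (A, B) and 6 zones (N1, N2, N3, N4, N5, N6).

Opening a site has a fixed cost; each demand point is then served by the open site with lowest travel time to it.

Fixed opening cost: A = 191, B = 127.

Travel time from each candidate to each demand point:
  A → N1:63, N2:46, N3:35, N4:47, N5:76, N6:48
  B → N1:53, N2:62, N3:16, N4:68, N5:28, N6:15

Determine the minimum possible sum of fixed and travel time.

Open {B}: assign each demand point to its cheapest open site.
  N1→B 53, N2→B 62, N3→B 16, N4→B 68, N5→B 28, N6→B 15
  travel time 242, fixed 127 → total 369.
Compare {A}: travel time 315 + fixed 191 = 506.
Compare {A, B}: travel time 205 + fixed 318 = 523.

369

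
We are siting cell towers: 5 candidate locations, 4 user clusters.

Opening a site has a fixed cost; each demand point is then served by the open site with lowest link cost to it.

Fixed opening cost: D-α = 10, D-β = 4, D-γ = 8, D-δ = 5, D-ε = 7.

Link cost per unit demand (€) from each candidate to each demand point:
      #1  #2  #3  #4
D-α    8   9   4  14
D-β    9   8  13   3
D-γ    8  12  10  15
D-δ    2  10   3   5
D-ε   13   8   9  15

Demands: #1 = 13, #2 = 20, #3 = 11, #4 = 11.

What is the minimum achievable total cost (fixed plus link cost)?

261

Open {D-β, D-δ}: assign each demand point to its cheapest open site.
  #1→D-δ 13×2=26, #2→D-β 20×8=160, #3→D-δ 11×3=33, #4→D-β 11×3=33
  link cost 252, fixed 9 → total 261.
Compare {D-β, D-δ, D-ε}: link cost 252 + fixed 16 = 268.
Compare {D-β, D-γ, D-δ}: link cost 252 + fixed 17 = 269.
Compare {D-α, D-β, D-δ}: link cost 252 + fixed 19 = 271.
All other subsets cost ≥ 268. Minimum total cost: 261.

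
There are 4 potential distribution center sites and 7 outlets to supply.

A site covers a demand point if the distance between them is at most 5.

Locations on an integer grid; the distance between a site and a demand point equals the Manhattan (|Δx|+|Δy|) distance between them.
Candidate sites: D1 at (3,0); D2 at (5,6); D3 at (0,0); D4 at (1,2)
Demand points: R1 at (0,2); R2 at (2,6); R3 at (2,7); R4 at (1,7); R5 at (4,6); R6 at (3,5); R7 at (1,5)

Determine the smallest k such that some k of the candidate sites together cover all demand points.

2

Coverage sets (demand points within 5 of each site):
  D1: {R1, R6}
  D2: {R2, R3, R4, R5, R6, R7}
  D3: {R1}
  D4: {R1, R2, R4, R6, R7}
No single site covers all 7 demand points.
But {D1, D2} covers everything, so the minimum is 2.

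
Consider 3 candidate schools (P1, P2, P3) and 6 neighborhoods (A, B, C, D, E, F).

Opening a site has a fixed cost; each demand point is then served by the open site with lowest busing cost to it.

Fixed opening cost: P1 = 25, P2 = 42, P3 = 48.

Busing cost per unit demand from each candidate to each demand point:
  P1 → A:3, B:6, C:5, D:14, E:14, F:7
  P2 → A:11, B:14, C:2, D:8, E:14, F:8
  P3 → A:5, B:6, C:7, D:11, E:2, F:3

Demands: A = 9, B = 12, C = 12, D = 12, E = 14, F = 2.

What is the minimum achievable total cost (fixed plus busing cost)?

Open {P2, P3}: assign each demand point to its cheapest open site.
  A→P3 9×5=45, B→P3 12×6=72, C→P2 12×2=24, D→P2 12×8=96, E→P3 14×2=28, F→P3 2×3=6
  busing cost 271, fixed 90 → total 361.
Compare {P1, P2, P3}: busing cost 253 + fixed 115 = 368.
Compare {P1, P3}: busing cost 325 + fixed 73 = 398.
Compare {P3}: busing cost 367 + fixed 48 = 415.
All other subsets cost ≥ 368. Minimum total cost: 361.

361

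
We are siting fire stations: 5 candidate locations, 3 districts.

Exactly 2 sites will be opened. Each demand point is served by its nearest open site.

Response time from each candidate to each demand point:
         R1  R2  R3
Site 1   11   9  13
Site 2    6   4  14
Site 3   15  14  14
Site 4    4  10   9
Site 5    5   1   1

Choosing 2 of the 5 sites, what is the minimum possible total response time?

6

Open {Site 4, Site 5}.
  R1→Site 4 4, R2→Site 5 1, R3→Site 5 1  ⇒ total 6.
Compare {Site 1, Site 5}: total 7.
Compare {Site 2, Site 5}: total 7.
No size-2 selection does better; minimum is 6.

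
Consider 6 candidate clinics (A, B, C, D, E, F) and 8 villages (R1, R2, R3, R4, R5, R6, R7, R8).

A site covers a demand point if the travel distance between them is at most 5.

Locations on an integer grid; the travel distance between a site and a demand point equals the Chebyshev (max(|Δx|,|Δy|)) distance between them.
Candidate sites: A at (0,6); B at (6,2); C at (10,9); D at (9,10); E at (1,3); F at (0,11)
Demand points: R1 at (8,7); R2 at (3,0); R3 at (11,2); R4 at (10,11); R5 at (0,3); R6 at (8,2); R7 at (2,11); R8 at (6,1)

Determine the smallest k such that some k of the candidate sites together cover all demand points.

3

Coverage sets (demand points within 5 of each site):
  A: {R5, R7}
  B: {R1, R2, R3, R6, R8}
  C: {R1, R4}
  D: {R1, R4}
  E: {R2, R5, R8}
  F: {R7}
No 2 sites suffice: every size-2 union leaves at least one demand point uncovered.
But {A, B, C} covers everything, so the minimum is 3.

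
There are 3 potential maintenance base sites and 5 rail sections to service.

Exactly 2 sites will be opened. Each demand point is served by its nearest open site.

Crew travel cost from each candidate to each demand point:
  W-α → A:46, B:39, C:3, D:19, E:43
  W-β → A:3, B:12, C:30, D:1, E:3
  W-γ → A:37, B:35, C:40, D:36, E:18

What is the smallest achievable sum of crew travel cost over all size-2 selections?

22

Open {W-α, W-β}.
  A→W-β 3, B→W-β 12, C→W-α 3, D→W-β 1, E→W-β 3  ⇒ total 22.
Compare {W-β, W-γ}: total 49.
Compare {W-α, W-γ}: total 112.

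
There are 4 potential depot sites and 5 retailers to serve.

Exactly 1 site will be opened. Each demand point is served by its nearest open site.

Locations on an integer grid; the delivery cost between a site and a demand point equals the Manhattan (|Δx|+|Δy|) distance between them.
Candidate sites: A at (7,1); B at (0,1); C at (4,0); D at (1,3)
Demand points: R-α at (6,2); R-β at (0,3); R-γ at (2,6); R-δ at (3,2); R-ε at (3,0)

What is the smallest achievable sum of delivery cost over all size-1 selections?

Open {D}.
  R-α→D 6, R-β→D 1, R-γ→D 4, R-δ→D 3, R-ε→D 5  ⇒ total 19.
Compare {C}: total 23.
Compare {B}: total 24.
No size-1 selection does better; minimum is 19.

19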